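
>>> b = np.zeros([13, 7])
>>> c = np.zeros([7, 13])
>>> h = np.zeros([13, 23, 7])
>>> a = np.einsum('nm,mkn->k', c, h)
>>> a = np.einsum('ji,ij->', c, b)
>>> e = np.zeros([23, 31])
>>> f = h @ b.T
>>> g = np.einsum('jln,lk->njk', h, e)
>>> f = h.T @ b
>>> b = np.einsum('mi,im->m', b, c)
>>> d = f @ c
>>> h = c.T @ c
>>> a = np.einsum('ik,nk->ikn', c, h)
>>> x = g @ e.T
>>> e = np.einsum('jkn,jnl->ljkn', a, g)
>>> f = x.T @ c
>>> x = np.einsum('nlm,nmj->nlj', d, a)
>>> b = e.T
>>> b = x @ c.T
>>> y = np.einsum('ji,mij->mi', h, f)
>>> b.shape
(7, 23, 7)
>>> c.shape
(7, 13)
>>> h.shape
(13, 13)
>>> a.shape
(7, 13, 13)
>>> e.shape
(31, 7, 13, 13)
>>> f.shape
(23, 13, 13)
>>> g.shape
(7, 13, 31)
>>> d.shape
(7, 23, 13)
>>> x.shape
(7, 23, 13)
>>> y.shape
(23, 13)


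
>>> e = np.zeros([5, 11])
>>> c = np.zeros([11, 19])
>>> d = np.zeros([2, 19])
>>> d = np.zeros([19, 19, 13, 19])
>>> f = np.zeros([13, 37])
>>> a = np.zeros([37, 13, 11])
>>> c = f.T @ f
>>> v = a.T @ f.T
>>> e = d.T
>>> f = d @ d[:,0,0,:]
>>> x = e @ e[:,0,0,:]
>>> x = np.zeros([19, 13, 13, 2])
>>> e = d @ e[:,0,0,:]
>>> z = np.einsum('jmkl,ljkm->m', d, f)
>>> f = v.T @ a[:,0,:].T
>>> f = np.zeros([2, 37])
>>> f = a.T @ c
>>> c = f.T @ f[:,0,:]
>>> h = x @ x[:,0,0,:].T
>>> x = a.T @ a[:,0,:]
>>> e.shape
(19, 19, 13, 19)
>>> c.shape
(37, 13, 37)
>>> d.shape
(19, 19, 13, 19)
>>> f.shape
(11, 13, 37)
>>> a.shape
(37, 13, 11)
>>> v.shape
(11, 13, 13)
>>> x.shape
(11, 13, 11)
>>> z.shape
(19,)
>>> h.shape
(19, 13, 13, 19)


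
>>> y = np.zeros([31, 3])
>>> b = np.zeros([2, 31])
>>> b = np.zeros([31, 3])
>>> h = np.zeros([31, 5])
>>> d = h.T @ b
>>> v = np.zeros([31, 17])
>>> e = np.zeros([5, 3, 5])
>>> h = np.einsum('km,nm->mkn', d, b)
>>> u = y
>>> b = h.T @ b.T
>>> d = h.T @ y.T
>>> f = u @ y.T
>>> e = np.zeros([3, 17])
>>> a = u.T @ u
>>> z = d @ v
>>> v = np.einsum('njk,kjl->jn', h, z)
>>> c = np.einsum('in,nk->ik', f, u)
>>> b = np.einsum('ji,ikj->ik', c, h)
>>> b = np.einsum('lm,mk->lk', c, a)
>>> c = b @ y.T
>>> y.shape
(31, 3)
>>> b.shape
(31, 3)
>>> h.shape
(3, 5, 31)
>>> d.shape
(31, 5, 31)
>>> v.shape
(5, 3)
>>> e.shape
(3, 17)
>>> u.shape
(31, 3)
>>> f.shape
(31, 31)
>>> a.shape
(3, 3)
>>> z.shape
(31, 5, 17)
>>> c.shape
(31, 31)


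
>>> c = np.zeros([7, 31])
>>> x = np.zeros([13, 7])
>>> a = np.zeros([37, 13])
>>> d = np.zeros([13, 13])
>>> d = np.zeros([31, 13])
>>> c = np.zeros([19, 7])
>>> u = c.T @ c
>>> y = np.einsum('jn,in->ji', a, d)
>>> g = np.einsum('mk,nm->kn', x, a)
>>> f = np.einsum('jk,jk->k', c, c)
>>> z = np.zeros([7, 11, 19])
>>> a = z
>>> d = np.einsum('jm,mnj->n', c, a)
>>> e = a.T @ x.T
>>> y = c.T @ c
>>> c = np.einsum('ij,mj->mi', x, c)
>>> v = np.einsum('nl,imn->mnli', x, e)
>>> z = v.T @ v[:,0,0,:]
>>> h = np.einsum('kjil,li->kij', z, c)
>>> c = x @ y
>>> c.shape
(13, 7)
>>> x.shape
(13, 7)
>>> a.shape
(7, 11, 19)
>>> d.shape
(11,)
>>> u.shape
(7, 7)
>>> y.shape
(7, 7)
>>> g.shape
(7, 37)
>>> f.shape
(7,)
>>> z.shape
(19, 7, 13, 19)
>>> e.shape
(19, 11, 13)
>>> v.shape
(11, 13, 7, 19)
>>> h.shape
(19, 13, 7)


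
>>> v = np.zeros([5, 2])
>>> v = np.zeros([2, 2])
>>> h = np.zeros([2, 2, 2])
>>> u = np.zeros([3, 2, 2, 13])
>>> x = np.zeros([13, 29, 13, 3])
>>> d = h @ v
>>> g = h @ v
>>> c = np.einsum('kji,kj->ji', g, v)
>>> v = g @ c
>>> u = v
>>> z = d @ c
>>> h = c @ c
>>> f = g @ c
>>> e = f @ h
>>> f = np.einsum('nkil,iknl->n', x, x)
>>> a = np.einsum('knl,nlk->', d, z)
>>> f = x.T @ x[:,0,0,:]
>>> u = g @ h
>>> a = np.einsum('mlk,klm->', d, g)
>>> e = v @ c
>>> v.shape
(2, 2, 2)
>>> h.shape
(2, 2)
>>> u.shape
(2, 2, 2)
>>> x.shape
(13, 29, 13, 3)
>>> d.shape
(2, 2, 2)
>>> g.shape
(2, 2, 2)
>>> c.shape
(2, 2)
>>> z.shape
(2, 2, 2)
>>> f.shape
(3, 13, 29, 3)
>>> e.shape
(2, 2, 2)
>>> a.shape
()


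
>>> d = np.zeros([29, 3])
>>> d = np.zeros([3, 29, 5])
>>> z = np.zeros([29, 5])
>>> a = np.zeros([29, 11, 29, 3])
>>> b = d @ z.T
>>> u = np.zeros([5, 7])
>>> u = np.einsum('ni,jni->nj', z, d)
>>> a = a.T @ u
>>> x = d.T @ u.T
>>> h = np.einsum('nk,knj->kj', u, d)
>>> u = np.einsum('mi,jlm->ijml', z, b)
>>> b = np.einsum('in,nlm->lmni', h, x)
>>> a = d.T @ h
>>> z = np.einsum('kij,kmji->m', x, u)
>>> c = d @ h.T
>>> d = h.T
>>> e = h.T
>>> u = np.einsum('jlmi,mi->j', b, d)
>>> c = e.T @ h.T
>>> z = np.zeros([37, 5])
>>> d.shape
(5, 3)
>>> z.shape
(37, 5)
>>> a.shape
(5, 29, 5)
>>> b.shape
(29, 29, 5, 3)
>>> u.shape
(29,)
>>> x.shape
(5, 29, 29)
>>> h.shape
(3, 5)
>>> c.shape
(3, 3)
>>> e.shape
(5, 3)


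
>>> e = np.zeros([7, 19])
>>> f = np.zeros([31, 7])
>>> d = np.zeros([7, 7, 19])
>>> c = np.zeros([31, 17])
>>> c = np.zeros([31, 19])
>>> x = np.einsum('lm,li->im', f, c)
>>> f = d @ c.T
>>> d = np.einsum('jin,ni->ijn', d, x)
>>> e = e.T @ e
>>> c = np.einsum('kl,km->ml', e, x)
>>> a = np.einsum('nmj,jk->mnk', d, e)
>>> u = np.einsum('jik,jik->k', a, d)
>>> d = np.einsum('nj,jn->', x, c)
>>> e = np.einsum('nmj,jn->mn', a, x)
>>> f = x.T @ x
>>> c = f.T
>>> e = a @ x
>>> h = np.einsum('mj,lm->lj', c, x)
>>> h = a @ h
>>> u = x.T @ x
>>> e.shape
(7, 7, 7)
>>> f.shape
(7, 7)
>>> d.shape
()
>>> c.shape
(7, 7)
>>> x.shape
(19, 7)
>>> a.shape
(7, 7, 19)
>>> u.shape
(7, 7)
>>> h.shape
(7, 7, 7)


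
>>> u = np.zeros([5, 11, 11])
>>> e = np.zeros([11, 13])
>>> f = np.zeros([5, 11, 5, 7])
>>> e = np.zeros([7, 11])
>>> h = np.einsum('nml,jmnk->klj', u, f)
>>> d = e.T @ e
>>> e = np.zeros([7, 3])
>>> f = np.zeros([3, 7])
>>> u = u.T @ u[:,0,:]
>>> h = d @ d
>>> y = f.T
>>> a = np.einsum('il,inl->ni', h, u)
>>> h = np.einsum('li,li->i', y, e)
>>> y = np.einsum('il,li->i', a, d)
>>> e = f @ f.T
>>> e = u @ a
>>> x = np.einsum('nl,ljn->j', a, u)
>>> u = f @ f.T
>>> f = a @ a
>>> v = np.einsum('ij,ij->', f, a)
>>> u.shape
(3, 3)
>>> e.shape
(11, 11, 11)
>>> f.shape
(11, 11)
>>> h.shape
(3,)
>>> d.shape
(11, 11)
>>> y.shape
(11,)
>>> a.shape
(11, 11)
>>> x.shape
(11,)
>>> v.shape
()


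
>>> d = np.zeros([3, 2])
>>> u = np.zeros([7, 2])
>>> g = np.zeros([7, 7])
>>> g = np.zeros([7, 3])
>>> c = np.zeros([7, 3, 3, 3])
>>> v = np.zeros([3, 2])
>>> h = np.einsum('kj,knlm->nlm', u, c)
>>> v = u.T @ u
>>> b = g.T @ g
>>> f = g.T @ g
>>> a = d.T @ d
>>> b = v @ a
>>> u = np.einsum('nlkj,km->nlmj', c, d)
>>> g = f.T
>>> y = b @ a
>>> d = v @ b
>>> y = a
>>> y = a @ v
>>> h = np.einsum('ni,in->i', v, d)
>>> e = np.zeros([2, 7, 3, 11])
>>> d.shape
(2, 2)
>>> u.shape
(7, 3, 2, 3)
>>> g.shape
(3, 3)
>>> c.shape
(7, 3, 3, 3)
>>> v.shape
(2, 2)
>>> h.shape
(2,)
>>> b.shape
(2, 2)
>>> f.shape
(3, 3)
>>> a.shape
(2, 2)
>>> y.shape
(2, 2)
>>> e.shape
(2, 7, 3, 11)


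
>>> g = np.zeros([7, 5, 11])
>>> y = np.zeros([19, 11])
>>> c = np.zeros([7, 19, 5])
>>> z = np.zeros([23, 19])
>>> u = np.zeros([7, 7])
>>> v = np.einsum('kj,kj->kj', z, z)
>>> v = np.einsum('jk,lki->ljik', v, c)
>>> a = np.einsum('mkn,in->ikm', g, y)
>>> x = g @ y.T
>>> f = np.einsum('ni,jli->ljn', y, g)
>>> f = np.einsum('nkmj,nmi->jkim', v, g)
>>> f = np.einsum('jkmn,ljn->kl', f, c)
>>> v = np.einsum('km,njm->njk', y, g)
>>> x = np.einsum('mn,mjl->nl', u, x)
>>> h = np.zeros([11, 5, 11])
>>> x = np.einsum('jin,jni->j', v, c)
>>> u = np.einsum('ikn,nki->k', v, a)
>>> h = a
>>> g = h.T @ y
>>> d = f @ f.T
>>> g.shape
(7, 5, 11)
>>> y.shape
(19, 11)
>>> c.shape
(7, 19, 5)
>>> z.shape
(23, 19)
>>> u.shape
(5,)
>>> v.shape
(7, 5, 19)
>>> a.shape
(19, 5, 7)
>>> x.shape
(7,)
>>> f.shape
(23, 7)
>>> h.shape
(19, 5, 7)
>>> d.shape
(23, 23)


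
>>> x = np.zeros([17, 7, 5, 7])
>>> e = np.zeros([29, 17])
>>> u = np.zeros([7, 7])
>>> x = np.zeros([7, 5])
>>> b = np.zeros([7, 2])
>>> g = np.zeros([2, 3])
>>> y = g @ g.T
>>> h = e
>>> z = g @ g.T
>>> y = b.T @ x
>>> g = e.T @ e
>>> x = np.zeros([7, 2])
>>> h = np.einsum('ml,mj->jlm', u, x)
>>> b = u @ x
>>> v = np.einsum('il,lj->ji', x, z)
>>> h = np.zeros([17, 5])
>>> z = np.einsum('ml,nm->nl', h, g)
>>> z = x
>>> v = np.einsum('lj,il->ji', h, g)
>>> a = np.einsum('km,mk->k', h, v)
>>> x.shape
(7, 2)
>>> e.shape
(29, 17)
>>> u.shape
(7, 7)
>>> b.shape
(7, 2)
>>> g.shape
(17, 17)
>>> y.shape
(2, 5)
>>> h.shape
(17, 5)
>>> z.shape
(7, 2)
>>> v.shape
(5, 17)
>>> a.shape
(17,)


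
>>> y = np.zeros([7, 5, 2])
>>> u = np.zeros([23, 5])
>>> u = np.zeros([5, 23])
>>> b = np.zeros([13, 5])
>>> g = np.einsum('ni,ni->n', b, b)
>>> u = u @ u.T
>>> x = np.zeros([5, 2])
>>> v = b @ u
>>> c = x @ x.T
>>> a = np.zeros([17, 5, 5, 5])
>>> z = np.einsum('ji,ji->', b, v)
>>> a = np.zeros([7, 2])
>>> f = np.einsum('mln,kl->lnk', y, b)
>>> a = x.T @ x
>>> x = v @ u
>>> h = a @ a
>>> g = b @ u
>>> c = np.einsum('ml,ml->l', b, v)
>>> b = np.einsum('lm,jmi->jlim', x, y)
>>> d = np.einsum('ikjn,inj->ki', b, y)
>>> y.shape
(7, 5, 2)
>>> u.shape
(5, 5)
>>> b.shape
(7, 13, 2, 5)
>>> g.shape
(13, 5)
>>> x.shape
(13, 5)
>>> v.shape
(13, 5)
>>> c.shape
(5,)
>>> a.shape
(2, 2)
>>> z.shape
()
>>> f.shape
(5, 2, 13)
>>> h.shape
(2, 2)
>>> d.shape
(13, 7)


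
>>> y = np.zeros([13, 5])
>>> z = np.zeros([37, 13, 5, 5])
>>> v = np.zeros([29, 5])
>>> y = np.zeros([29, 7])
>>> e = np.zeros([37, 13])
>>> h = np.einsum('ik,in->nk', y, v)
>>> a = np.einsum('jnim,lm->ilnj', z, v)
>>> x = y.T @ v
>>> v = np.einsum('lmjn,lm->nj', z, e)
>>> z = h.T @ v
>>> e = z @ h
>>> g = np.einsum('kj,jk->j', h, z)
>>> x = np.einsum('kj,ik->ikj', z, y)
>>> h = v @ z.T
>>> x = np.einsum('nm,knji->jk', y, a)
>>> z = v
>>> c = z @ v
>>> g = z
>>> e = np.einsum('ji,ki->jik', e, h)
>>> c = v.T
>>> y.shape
(29, 7)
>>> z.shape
(5, 5)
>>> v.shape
(5, 5)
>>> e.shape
(7, 7, 5)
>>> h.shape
(5, 7)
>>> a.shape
(5, 29, 13, 37)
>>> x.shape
(13, 5)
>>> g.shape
(5, 5)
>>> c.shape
(5, 5)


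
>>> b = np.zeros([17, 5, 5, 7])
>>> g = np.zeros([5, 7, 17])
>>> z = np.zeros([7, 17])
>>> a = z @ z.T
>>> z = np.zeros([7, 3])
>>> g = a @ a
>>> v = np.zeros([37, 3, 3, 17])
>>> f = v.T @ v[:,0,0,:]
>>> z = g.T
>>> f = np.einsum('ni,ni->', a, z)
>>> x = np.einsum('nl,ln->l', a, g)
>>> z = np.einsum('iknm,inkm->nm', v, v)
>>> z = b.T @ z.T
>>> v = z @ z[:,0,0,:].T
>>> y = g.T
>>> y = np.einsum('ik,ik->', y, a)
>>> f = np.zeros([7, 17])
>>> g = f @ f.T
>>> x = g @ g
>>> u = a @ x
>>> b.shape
(17, 5, 5, 7)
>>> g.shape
(7, 7)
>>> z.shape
(7, 5, 5, 3)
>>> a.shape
(7, 7)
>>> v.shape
(7, 5, 5, 7)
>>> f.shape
(7, 17)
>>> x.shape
(7, 7)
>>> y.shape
()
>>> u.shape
(7, 7)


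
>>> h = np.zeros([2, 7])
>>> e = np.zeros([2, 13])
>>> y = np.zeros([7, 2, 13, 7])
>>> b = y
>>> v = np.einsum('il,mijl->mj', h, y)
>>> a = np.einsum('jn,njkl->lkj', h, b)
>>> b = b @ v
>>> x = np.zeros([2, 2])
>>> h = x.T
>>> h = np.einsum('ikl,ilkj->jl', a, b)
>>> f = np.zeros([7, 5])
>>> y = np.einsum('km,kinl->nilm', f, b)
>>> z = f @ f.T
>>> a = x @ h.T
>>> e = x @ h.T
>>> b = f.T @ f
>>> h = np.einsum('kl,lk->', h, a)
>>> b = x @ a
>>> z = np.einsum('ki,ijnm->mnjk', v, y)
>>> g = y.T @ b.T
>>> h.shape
()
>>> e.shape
(2, 13)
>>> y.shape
(13, 2, 13, 5)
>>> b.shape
(2, 13)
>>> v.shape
(7, 13)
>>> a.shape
(2, 13)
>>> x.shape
(2, 2)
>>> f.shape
(7, 5)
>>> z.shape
(5, 13, 2, 7)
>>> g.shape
(5, 13, 2, 2)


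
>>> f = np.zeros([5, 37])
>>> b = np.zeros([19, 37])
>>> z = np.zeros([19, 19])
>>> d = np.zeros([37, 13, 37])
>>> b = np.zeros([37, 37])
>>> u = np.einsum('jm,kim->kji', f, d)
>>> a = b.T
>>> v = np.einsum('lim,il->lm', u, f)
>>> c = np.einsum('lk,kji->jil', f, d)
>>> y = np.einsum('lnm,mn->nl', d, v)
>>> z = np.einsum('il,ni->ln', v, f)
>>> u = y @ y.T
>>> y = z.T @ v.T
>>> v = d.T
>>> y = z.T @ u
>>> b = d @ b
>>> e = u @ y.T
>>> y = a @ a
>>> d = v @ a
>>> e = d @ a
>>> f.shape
(5, 37)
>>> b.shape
(37, 13, 37)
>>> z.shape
(13, 5)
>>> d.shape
(37, 13, 37)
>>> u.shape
(13, 13)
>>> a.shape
(37, 37)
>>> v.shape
(37, 13, 37)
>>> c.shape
(13, 37, 5)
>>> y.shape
(37, 37)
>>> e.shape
(37, 13, 37)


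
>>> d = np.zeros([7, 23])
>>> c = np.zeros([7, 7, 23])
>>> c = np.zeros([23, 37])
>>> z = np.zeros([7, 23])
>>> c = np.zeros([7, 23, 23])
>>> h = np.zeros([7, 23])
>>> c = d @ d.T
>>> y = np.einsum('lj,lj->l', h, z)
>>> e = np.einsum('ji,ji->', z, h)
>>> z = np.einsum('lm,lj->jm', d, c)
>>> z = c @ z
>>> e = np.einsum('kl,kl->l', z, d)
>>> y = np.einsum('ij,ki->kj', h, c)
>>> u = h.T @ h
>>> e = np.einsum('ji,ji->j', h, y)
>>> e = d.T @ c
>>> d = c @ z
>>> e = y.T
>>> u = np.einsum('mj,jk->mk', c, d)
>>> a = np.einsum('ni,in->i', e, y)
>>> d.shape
(7, 23)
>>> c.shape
(7, 7)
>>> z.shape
(7, 23)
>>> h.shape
(7, 23)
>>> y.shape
(7, 23)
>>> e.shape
(23, 7)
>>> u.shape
(7, 23)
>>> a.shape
(7,)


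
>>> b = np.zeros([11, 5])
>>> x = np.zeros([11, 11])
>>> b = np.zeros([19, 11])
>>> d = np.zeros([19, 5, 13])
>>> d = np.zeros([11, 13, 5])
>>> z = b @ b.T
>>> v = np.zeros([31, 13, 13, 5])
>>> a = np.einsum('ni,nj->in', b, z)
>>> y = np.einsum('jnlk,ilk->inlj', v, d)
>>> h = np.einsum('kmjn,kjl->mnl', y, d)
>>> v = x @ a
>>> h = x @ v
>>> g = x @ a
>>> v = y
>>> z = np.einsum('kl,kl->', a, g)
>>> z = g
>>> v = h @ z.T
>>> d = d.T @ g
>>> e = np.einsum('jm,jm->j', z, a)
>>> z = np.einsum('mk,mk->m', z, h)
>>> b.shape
(19, 11)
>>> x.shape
(11, 11)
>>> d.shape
(5, 13, 19)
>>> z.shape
(11,)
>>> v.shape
(11, 11)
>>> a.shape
(11, 19)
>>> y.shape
(11, 13, 13, 31)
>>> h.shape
(11, 19)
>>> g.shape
(11, 19)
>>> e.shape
(11,)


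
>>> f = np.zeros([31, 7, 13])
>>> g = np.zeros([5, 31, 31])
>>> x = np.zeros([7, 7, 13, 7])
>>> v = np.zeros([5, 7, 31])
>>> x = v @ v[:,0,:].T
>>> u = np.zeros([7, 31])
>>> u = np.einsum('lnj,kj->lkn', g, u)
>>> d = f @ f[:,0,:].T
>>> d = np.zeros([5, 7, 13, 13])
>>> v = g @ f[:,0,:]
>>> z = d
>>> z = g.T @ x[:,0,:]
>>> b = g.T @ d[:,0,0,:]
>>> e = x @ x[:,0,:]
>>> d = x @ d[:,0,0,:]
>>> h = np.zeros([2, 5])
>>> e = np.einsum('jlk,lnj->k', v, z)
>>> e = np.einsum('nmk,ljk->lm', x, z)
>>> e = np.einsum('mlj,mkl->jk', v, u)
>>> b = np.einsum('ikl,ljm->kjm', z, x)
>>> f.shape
(31, 7, 13)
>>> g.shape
(5, 31, 31)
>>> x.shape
(5, 7, 5)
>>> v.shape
(5, 31, 13)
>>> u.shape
(5, 7, 31)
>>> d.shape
(5, 7, 13)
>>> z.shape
(31, 31, 5)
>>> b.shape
(31, 7, 5)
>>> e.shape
(13, 7)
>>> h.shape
(2, 5)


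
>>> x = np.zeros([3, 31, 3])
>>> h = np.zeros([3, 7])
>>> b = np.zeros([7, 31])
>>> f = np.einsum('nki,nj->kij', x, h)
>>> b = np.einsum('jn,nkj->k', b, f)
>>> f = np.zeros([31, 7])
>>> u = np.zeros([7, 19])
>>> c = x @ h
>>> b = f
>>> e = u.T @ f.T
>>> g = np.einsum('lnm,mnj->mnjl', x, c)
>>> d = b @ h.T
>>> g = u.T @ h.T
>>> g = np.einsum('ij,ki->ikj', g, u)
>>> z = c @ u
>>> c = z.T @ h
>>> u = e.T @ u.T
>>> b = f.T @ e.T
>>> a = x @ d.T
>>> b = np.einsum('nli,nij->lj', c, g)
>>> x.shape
(3, 31, 3)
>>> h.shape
(3, 7)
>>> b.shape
(31, 3)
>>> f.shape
(31, 7)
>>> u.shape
(31, 7)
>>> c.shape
(19, 31, 7)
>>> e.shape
(19, 31)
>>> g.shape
(19, 7, 3)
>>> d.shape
(31, 3)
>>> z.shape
(3, 31, 19)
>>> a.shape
(3, 31, 31)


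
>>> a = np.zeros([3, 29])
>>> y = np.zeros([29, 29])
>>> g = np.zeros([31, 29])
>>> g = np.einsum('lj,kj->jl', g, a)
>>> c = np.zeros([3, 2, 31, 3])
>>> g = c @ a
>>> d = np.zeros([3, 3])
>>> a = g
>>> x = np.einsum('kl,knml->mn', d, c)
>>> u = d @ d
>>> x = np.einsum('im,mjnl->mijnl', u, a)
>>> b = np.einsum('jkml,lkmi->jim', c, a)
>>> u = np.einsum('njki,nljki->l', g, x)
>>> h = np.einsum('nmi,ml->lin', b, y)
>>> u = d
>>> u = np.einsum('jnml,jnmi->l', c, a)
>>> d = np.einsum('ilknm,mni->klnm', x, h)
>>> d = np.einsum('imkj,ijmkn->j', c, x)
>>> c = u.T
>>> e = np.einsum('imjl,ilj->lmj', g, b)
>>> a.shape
(3, 2, 31, 29)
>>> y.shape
(29, 29)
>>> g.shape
(3, 2, 31, 29)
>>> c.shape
(3,)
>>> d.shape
(3,)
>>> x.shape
(3, 3, 2, 31, 29)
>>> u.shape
(3,)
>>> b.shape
(3, 29, 31)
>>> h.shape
(29, 31, 3)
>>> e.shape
(29, 2, 31)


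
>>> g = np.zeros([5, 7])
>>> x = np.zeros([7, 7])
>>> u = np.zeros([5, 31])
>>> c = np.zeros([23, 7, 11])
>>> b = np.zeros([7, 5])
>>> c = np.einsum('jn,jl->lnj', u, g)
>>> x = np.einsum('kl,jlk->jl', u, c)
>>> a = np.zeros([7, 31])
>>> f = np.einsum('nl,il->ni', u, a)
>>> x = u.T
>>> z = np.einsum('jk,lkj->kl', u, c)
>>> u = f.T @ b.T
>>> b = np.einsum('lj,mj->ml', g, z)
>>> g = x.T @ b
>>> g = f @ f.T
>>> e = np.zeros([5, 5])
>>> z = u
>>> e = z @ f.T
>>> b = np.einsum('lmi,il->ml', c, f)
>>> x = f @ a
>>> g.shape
(5, 5)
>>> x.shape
(5, 31)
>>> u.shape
(7, 7)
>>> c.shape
(7, 31, 5)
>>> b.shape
(31, 7)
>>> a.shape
(7, 31)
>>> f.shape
(5, 7)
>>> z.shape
(7, 7)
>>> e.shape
(7, 5)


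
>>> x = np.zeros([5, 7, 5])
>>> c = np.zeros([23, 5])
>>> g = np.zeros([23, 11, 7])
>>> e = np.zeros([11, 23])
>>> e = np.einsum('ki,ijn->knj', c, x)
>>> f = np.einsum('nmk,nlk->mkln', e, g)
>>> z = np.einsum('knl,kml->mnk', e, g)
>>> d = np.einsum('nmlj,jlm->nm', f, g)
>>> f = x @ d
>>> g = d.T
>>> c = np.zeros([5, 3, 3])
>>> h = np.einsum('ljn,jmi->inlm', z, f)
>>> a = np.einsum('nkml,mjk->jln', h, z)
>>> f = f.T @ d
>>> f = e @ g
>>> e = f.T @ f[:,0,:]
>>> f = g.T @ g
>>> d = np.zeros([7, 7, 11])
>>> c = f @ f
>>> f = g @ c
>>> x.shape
(5, 7, 5)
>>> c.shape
(5, 5)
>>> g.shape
(7, 5)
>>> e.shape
(5, 5, 5)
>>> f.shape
(7, 5)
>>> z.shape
(11, 5, 23)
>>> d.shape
(7, 7, 11)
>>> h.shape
(7, 23, 11, 7)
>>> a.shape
(5, 7, 7)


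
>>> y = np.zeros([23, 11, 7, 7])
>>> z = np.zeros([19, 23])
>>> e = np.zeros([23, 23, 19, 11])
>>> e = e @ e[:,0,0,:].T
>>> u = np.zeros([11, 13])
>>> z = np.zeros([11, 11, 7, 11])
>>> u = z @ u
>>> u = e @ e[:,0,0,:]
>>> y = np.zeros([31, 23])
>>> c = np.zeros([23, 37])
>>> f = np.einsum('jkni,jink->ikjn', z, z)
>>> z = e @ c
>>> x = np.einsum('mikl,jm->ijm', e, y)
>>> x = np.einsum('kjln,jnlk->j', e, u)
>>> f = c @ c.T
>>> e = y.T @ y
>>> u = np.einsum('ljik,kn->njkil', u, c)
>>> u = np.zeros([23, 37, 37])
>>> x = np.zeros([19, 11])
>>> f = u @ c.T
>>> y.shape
(31, 23)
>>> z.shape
(23, 23, 19, 37)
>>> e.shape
(23, 23)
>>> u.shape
(23, 37, 37)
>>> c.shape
(23, 37)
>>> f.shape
(23, 37, 23)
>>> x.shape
(19, 11)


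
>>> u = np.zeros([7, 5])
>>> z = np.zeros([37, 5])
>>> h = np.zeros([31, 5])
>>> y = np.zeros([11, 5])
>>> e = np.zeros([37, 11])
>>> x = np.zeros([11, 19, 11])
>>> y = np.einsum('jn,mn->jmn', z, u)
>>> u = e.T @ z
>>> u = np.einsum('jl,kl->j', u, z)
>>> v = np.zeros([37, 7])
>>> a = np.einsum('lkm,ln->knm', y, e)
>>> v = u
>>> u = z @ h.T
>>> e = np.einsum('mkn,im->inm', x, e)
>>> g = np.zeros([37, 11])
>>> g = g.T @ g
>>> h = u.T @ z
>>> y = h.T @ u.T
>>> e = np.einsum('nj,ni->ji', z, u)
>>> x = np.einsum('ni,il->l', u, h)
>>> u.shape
(37, 31)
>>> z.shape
(37, 5)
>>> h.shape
(31, 5)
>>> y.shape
(5, 37)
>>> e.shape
(5, 31)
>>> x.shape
(5,)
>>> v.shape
(11,)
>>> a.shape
(7, 11, 5)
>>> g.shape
(11, 11)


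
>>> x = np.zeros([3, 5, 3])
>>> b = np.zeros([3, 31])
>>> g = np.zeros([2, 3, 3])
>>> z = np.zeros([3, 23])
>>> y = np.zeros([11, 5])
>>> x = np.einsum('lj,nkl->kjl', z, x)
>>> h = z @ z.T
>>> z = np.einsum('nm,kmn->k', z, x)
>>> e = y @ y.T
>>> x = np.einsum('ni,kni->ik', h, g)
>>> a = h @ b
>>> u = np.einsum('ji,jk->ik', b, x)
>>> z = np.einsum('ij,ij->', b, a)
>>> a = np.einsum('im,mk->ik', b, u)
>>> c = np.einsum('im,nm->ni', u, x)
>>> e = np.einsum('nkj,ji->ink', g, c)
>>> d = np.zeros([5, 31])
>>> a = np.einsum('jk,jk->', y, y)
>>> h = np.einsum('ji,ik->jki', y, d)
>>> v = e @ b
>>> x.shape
(3, 2)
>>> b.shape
(3, 31)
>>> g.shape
(2, 3, 3)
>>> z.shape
()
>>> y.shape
(11, 5)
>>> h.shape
(11, 31, 5)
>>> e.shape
(31, 2, 3)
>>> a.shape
()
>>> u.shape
(31, 2)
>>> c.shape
(3, 31)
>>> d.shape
(5, 31)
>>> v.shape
(31, 2, 31)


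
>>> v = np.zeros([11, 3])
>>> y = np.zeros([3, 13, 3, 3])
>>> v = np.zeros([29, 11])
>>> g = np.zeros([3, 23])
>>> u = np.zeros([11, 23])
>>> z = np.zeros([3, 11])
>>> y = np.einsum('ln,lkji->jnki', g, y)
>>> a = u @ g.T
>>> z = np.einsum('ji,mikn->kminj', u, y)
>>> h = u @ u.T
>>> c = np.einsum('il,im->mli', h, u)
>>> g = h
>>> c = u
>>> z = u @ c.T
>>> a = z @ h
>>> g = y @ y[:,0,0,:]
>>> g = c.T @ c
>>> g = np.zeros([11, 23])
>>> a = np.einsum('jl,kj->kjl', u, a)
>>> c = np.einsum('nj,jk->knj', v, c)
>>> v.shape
(29, 11)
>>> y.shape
(3, 23, 13, 3)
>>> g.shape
(11, 23)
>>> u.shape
(11, 23)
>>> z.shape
(11, 11)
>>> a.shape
(11, 11, 23)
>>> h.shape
(11, 11)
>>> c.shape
(23, 29, 11)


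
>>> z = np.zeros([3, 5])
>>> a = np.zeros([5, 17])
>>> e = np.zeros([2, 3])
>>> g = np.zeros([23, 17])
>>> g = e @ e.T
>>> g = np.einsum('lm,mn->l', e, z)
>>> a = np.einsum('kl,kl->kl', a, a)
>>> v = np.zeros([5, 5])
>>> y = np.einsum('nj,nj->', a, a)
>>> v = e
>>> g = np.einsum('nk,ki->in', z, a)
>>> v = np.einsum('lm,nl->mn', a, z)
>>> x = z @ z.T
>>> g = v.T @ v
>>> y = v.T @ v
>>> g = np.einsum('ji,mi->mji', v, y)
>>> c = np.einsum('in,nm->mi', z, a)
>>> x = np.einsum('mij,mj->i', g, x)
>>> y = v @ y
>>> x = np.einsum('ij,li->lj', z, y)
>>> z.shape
(3, 5)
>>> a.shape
(5, 17)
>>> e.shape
(2, 3)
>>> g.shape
(3, 17, 3)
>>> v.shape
(17, 3)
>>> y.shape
(17, 3)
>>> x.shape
(17, 5)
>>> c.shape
(17, 3)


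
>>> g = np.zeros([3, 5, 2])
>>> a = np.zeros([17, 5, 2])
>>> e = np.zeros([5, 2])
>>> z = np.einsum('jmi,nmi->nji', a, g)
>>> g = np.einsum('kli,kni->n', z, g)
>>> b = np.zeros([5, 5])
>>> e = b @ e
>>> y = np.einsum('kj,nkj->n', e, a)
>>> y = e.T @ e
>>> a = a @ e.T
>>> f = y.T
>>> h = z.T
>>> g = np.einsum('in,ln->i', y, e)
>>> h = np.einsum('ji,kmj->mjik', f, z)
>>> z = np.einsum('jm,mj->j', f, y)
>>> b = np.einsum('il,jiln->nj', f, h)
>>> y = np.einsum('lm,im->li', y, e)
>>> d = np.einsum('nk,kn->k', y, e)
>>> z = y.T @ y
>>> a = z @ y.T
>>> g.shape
(2,)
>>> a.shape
(5, 2)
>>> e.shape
(5, 2)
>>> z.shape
(5, 5)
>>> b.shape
(3, 17)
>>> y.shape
(2, 5)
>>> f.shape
(2, 2)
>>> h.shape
(17, 2, 2, 3)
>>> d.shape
(5,)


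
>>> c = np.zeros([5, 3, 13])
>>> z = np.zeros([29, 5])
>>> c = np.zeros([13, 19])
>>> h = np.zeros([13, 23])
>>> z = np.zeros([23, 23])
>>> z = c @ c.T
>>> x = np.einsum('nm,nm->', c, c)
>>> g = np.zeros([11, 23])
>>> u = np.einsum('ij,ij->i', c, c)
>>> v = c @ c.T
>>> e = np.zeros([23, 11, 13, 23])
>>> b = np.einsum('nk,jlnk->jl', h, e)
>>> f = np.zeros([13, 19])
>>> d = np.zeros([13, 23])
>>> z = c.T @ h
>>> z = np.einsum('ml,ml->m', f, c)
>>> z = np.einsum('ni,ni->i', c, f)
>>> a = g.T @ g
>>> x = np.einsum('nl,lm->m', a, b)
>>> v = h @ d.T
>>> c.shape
(13, 19)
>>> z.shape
(19,)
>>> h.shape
(13, 23)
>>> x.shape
(11,)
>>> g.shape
(11, 23)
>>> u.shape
(13,)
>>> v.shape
(13, 13)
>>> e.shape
(23, 11, 13, 23)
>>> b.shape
(23, 11)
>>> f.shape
(13, 19)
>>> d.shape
(13, 23)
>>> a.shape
(23, 23)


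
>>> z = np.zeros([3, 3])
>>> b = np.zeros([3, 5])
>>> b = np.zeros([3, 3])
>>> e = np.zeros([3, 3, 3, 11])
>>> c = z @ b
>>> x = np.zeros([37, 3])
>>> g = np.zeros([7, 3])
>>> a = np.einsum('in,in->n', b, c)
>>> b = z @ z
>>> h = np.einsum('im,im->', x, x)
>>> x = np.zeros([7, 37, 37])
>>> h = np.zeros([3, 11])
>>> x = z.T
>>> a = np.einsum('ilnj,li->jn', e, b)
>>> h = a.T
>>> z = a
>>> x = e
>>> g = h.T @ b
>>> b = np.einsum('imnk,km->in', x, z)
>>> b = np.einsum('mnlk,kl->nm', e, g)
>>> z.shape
(11, 3)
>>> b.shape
(3, 3)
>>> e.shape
(3, 3, 3, 11)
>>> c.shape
(3, 3)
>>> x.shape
(3, 3, 3, 11)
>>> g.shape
(11, 3)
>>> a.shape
(11, 3)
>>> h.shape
(3, 11)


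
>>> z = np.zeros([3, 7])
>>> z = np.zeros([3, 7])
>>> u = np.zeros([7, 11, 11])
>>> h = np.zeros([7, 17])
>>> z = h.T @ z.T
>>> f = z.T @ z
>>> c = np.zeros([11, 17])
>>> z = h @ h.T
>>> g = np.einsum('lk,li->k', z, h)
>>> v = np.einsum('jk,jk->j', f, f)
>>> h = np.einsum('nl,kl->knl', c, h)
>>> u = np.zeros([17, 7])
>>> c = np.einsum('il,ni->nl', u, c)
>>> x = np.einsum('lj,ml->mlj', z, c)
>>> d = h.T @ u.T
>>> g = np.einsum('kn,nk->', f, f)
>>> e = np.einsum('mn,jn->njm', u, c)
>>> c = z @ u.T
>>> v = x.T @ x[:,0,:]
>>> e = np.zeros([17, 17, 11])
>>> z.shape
(7, 7)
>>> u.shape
(17, 7)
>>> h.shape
(7, 11, 17)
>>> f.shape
(3, 3)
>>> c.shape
(7, 17)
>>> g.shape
()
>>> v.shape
(7, 7, 7)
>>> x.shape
(11, 7, 7)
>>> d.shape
(17, 11, 17)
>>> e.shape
(17, 17, 11)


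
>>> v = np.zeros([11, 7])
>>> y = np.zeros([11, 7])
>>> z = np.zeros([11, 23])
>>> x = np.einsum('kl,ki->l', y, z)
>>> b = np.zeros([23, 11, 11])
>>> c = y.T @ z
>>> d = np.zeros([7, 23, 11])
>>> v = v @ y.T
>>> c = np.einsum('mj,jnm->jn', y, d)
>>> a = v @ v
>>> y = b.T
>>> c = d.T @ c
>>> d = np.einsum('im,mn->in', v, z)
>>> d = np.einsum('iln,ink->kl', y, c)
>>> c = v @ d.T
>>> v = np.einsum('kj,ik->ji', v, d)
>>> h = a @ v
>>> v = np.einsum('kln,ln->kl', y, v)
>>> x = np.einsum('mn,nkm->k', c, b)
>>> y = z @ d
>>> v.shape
(11, 11)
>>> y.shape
(11, 11)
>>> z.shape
(11, 23)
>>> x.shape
(11,)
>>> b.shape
(23, 11, 11)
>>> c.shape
(11, 23)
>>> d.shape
(23, 11)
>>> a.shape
(11, 11)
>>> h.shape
(11, 23)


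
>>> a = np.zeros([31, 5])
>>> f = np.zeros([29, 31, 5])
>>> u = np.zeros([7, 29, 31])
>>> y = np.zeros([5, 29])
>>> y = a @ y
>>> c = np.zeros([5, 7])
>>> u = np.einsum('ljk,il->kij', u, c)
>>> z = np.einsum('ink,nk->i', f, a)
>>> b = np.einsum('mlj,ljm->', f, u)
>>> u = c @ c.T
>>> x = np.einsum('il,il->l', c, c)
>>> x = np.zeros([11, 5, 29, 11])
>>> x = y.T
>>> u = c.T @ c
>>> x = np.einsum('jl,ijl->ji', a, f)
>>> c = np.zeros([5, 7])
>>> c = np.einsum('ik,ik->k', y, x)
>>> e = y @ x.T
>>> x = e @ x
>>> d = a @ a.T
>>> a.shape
(31, 5)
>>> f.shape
(29, 31, 5)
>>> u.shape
(7, 7)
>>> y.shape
(31, 29)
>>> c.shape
(29,)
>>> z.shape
(29,)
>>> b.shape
()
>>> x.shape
(31, 29)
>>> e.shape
(31, 31)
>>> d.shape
(31, 31)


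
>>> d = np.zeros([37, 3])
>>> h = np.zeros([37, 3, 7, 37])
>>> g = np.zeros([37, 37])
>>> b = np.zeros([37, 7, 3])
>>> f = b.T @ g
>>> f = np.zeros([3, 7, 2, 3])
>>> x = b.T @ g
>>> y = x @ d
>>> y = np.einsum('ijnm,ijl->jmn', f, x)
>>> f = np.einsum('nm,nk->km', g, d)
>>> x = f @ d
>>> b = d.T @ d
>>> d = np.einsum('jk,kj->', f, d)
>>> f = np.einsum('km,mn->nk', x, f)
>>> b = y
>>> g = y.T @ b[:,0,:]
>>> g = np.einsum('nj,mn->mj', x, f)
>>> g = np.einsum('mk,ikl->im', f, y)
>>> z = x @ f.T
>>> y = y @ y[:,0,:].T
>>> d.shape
()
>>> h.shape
(37, 3, 7, 37)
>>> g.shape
(7, 37)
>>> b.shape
(7, 3, 2)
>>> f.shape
(37, 3)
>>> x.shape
(3, 3)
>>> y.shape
(7, 3, 7)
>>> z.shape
(3, 37)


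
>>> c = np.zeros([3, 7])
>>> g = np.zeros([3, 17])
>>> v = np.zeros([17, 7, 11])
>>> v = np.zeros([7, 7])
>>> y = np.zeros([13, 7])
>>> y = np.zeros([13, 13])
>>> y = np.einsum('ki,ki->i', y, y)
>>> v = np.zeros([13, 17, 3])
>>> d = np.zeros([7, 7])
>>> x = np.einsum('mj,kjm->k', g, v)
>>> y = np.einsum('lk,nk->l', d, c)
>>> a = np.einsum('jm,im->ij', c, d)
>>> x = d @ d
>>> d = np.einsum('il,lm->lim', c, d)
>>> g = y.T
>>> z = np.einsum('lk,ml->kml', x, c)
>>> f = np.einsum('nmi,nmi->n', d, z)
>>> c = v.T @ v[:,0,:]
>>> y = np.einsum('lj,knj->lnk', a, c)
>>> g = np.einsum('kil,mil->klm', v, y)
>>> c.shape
(3, 17, 3)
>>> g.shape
(13, 3, 7)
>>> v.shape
(13, 17, 3)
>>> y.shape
(7, 17, 3)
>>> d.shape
(7, 3, 7)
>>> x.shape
(7, 7)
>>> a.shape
(7, 3)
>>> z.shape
(7, 3, 7)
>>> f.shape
(7,)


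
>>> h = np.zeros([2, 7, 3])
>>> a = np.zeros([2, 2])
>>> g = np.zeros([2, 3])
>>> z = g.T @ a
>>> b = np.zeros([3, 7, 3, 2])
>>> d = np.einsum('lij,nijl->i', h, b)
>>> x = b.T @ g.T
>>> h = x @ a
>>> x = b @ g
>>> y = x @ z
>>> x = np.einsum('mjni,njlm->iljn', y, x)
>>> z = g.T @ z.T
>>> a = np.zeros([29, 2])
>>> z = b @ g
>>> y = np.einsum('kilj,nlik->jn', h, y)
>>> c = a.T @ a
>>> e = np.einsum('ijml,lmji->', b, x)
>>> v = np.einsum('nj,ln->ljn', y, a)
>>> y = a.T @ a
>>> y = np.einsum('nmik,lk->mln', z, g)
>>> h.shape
(2, 3, 7, 2)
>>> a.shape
(29, 2)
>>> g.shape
(2, 3)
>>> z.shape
(3, 7, 3, 3)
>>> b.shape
(3, 7, 3, 2)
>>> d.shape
(7,)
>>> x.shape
(2, 3, 7, 3)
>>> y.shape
(7, 2, 3)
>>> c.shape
(2, 2)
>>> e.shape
()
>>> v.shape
(29, 3, 2)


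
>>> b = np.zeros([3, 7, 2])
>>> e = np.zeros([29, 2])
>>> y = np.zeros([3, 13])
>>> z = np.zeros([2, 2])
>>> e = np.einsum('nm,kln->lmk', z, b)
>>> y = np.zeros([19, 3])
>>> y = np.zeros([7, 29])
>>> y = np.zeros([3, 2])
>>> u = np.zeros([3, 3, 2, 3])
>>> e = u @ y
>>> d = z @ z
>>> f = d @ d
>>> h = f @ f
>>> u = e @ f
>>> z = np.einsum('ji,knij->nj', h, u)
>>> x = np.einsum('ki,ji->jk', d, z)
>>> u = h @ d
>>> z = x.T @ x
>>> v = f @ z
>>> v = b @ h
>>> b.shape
(3, 7, 2)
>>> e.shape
(3, 3, 2, 2)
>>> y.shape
(3, 2)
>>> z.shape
(2, 2)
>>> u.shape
(2, 2)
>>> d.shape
(2, 2)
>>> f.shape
(2, 2)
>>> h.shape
(2, 2)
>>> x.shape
(3, 2)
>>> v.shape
(3, 7, 2)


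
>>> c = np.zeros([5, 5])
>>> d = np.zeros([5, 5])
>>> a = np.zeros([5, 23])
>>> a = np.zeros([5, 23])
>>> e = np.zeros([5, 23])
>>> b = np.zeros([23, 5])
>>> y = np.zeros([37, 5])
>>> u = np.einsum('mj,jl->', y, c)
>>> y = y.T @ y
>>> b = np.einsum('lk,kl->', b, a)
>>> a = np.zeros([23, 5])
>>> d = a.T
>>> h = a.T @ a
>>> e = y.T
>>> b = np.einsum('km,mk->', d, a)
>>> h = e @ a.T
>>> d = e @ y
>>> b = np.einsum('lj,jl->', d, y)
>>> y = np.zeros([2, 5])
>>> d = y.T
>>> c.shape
(5, 5)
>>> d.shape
(5, 2)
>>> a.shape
(23, 5)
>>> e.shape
(5, 5)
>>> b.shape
()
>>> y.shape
(2, 5)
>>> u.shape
()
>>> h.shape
(5, 23)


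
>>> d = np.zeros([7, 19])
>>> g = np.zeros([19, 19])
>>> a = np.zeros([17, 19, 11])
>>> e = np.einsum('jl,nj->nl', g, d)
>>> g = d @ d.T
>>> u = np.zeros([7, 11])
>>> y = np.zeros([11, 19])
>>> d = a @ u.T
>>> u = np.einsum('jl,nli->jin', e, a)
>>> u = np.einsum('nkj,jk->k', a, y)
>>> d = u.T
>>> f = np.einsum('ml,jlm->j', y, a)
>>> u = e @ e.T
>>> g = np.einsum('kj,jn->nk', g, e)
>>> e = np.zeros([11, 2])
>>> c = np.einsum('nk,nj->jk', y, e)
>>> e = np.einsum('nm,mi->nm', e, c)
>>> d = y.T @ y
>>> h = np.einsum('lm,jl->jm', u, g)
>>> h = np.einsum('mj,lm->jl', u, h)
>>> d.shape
(19, 19)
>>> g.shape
(19, 7)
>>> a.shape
(17, 19, 11)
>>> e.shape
(11, 2)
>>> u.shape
(7, 7)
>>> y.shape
(11, 19)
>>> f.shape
(17,)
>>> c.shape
(2, 19)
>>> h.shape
(7, 19)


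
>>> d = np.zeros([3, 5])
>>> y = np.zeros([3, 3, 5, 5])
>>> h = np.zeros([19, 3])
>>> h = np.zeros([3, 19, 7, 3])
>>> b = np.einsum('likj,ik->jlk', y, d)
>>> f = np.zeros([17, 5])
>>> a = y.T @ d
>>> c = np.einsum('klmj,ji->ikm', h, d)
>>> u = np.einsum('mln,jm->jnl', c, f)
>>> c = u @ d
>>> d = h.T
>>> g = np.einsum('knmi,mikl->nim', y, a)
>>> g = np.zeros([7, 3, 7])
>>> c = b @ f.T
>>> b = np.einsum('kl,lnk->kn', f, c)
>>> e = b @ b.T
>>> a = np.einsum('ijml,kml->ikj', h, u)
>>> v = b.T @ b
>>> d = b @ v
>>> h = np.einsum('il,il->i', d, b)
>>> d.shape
(17, 3)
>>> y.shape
(3, 3, 5, 5)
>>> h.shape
(17,)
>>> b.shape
(17, 3)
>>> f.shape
(17, 5)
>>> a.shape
(3, 17, 19)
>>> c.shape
(5, 3, 17)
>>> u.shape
(17, 7, 3)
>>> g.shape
(7, 3, 7)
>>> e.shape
(17, 17)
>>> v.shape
(3, 3)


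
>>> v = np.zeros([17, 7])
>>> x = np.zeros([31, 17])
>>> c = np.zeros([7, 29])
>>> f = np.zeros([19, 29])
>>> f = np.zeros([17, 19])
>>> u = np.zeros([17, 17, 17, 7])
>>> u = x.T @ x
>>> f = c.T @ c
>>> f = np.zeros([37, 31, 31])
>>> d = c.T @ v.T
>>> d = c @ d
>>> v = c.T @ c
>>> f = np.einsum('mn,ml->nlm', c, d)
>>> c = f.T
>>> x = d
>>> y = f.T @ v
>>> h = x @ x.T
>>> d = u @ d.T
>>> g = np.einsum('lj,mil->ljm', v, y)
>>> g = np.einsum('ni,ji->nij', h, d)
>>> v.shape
(29, 29)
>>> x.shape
(7, 17)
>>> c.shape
(7, 17, 29)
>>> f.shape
(29, 17, 7)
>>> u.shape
(17, 17)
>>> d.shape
(17, 7)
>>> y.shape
(7, 17, 29)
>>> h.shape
(7, 7)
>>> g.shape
(7, 7, 17)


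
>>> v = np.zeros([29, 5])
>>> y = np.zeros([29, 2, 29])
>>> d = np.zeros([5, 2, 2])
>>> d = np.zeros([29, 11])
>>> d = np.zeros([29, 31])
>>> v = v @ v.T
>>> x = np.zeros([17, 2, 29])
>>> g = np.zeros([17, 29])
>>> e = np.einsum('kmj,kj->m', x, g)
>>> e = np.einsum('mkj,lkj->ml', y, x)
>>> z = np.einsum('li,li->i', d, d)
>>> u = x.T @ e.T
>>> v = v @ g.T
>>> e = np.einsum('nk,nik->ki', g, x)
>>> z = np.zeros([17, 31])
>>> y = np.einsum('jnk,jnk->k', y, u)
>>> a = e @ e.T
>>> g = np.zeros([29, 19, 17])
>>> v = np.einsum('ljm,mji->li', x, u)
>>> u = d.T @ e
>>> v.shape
(17, 29)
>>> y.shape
(29,)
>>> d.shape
(29, 31)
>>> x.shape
(17, 2, 29)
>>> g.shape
(29, 19, 17)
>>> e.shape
(29, 2)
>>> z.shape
(17, 31)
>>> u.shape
(31, 2)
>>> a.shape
(29, 29)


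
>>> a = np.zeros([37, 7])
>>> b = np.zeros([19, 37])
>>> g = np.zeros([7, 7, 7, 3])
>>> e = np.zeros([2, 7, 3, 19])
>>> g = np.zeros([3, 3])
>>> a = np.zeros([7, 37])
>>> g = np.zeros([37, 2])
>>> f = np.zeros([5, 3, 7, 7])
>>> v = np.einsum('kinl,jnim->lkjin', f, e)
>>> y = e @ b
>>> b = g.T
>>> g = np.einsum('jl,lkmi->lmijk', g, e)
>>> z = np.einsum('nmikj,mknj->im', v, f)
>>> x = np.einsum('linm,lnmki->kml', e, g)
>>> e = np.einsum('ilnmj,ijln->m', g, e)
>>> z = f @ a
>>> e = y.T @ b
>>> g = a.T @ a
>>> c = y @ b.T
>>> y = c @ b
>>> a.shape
(7, 37)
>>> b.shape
(2, 37)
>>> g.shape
(37, 37)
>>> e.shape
(37, 3, 7, 37)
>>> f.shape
(5, 3, 7, 7)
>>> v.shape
(7, 5, 2, 3, 7)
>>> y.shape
(2, 7, 3, 37)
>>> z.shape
(5, 3, 7, 37)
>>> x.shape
(37, 19, 2)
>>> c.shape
(2, 7, 3, 2)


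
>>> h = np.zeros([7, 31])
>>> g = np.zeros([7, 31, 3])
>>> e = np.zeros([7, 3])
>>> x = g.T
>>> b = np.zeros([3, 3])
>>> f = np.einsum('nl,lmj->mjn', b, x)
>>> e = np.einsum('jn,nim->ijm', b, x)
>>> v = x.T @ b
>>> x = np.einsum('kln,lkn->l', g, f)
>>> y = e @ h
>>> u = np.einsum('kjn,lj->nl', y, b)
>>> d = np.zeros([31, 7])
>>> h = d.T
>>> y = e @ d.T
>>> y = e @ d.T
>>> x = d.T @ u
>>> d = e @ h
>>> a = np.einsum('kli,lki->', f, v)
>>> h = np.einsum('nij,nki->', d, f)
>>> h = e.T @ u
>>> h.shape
(7, 3, 3)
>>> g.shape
(7, 31, 3)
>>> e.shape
(31, 3, 7)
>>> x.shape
(7, 3)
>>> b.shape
(3, 3)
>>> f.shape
(31, 7, 3)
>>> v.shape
(7, 31, 3)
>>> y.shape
(31, 3, 31)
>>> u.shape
(31, 3)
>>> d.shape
(31, 3, 31)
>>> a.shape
()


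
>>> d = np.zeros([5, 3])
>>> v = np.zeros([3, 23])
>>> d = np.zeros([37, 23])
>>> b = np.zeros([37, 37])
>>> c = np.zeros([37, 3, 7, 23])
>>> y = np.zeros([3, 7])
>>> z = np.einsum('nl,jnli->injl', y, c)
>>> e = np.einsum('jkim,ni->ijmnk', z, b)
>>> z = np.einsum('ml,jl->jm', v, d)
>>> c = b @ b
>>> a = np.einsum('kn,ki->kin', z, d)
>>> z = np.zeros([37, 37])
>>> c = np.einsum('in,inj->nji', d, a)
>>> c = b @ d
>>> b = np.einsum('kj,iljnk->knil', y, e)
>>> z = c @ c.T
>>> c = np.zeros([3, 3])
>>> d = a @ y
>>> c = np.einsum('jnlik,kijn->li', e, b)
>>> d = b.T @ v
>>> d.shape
(23, 37, 37, 23)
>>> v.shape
(3, 23)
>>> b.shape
(3, 37, 37, 23)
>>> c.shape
(7, 37)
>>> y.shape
(3, 7)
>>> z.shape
(37, 37)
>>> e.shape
(37, 23, 7, 37, 3)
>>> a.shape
(37, 23, 3)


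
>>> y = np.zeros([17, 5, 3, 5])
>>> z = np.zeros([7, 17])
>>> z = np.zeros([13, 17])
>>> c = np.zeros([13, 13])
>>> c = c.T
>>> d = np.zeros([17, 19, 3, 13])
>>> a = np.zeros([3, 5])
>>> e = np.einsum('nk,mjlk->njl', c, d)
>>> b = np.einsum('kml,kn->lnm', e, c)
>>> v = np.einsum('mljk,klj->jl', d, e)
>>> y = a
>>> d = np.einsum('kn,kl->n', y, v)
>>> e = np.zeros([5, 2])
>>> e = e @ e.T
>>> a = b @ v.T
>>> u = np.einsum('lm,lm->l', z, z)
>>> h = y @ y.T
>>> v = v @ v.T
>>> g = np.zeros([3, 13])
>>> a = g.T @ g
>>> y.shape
(3, 5)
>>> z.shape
(13, 17)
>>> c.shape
(13, 13)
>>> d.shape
(5,)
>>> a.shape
(13, 13)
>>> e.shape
(5, 5)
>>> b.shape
(3, 13, 19)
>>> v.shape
(3, 3)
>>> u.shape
(13,)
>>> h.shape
(3, 3)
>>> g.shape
(3, 13)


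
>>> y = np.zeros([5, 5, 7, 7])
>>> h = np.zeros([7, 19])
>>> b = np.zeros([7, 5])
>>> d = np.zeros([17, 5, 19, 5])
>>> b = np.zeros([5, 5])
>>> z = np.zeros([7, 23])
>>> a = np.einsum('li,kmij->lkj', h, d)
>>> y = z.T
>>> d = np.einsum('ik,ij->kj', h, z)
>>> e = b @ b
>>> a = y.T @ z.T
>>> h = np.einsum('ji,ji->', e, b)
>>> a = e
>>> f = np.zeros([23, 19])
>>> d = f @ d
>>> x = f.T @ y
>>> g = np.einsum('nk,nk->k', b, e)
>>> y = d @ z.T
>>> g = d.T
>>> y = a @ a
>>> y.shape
(5, 5)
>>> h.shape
()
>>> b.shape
(5, 5)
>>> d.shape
(23, 23)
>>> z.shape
(7, 23)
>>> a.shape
(5, 5)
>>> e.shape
(5, 5)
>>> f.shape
(23, 19)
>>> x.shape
(19, 7)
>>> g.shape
(23, 23)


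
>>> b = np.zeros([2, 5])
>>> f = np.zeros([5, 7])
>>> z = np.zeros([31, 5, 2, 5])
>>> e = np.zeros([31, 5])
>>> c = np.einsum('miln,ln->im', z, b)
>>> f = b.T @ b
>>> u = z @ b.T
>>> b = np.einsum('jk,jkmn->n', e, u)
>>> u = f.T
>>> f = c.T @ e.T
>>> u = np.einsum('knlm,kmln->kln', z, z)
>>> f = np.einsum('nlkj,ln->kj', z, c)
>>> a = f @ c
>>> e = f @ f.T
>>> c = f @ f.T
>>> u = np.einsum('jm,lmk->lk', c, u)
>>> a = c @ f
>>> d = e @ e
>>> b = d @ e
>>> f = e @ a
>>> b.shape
(2, 2)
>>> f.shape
(2, 5)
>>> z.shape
(31, 5, 2, 5)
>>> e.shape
(2, 2)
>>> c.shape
(2, 2)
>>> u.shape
(31, 5)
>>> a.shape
(2, 5)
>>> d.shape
(2, 2)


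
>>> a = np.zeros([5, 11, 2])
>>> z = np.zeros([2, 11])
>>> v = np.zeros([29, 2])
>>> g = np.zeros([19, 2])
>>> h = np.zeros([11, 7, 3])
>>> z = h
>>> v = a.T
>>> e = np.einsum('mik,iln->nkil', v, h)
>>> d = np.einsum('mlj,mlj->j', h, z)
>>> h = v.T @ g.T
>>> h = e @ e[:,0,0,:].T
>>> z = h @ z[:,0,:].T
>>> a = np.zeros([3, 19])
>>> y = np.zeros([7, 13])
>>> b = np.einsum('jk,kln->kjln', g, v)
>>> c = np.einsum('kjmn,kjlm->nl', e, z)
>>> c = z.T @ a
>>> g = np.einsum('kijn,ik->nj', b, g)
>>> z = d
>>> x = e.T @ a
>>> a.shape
(3, 19)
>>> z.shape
(3,)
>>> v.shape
(2, 11, 5)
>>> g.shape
(5, 11)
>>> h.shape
(3, 5, 11, 3)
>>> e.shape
(3, 5, 11, 7)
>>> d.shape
(3,)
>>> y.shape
(7, 13)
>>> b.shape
(2, 19, 11, 5)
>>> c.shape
(11, 11, 5, 19)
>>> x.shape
(7, 11, 5, 19)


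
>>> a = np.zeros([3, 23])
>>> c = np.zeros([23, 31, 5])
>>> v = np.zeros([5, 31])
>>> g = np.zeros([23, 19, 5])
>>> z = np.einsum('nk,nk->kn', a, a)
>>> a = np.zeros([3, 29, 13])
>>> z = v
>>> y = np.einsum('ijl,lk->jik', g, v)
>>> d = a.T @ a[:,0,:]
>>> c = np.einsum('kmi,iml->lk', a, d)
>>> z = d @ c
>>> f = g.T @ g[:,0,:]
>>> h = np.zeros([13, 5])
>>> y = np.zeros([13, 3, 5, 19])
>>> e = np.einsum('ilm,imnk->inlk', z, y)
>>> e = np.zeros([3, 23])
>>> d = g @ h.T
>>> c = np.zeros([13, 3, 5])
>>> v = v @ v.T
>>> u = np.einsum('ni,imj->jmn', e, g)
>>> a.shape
(3, 29, 13)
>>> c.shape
(13, 3, 5)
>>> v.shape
(5, 5)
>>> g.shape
(23, 19, 5)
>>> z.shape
(13, 29, 3)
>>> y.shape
(13, 3, 5, 19)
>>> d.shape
(23, 19, 13)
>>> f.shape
(5, 19, 5)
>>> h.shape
(13, 5)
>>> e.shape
(3, 23)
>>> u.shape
(5, 19, 3)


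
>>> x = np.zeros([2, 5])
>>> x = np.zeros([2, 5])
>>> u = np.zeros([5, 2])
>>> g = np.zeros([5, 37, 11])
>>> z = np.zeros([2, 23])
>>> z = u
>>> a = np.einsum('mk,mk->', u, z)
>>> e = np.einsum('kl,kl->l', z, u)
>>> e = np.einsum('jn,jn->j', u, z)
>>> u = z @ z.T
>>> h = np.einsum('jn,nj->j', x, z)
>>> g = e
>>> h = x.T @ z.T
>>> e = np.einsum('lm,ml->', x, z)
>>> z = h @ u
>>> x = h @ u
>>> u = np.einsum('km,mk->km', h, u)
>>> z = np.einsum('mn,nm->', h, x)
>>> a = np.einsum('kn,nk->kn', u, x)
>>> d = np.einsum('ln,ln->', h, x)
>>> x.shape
(5, 5)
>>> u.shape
(5, 5)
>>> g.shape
(5,)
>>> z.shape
()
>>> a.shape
(5, 5)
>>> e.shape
()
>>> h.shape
(5, 5)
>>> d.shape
()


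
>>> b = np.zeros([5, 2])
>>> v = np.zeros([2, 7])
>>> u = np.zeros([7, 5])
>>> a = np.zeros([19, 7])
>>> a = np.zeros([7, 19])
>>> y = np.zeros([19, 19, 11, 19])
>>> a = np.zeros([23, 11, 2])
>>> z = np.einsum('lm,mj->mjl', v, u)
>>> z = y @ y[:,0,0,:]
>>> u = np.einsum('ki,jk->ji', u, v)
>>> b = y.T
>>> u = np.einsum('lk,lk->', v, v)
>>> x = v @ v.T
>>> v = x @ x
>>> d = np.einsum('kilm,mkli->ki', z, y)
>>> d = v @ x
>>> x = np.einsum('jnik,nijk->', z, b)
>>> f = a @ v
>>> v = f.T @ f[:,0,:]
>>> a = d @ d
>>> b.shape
(19, 11, 19, 19)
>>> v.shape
(2, 11, 2)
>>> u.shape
()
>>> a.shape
(2, 2)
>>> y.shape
(19, 19, 11, 19)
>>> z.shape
(19, 19, 11, 19)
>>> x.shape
()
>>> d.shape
(2, 2)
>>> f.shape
(23, 11, 2)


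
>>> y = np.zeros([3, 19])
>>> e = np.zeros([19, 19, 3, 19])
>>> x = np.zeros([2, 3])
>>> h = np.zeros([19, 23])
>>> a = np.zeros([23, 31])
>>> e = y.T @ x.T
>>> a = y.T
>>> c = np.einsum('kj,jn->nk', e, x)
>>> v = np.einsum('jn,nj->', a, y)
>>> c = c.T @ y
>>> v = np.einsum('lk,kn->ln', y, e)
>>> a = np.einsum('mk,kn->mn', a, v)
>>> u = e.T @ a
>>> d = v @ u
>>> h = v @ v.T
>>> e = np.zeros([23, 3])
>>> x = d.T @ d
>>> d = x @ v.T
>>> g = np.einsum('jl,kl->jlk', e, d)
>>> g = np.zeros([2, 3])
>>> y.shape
(3, 19)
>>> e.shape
(23, 3)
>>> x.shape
(2, 2)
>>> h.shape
(3, 3)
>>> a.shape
(19, 2)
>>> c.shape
(19, 19)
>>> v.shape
(3, 2)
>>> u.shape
(2, 2)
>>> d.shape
(2, 3)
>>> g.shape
(2, 3)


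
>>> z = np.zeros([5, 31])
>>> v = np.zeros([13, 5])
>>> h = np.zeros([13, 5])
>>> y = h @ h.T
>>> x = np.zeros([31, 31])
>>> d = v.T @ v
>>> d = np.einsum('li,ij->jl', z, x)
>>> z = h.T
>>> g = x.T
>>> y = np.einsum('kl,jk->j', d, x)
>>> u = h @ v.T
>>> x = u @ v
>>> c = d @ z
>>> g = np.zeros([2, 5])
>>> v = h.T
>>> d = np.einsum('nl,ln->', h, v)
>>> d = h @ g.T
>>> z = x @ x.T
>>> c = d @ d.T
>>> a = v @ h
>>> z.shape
(13, 13)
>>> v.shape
(5, 13)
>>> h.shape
(13, 5)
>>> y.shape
(31,)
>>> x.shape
(13, 5)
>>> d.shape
(13, 2)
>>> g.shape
(2, 5)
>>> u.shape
(13, 13)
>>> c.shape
(13, 13)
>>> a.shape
(5, 5)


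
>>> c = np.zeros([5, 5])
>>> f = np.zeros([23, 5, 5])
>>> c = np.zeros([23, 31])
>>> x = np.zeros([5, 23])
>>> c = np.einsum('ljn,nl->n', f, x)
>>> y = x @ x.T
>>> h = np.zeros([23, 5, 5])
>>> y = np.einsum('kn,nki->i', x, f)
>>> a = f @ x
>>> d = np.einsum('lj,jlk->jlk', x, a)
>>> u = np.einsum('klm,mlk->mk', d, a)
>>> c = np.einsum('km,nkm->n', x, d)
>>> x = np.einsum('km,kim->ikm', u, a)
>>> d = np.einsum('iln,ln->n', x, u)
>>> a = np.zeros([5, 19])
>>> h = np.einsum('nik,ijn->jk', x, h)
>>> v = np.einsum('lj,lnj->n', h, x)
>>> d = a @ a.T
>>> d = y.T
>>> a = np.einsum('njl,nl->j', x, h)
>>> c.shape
(23,)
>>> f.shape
(23, 5, 5)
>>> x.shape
(5, 23, 23)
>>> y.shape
(5,)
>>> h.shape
(5, 23)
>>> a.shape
(23,)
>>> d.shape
(5,)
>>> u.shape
(23, 23)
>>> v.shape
(23,)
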